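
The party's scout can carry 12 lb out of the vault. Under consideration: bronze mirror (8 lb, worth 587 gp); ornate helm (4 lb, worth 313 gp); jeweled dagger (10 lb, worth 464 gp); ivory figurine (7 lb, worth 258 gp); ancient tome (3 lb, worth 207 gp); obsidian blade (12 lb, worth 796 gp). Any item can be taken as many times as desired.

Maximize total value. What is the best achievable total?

939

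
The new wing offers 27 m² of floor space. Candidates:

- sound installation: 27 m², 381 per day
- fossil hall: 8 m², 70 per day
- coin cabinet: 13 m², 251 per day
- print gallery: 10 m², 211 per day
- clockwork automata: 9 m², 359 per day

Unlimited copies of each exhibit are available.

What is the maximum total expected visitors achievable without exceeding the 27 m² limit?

1077

Best packing: 3×clockwork automata — 27 m², 1077 total.
Every other selection either busts 27 m² or fails to beat 1077.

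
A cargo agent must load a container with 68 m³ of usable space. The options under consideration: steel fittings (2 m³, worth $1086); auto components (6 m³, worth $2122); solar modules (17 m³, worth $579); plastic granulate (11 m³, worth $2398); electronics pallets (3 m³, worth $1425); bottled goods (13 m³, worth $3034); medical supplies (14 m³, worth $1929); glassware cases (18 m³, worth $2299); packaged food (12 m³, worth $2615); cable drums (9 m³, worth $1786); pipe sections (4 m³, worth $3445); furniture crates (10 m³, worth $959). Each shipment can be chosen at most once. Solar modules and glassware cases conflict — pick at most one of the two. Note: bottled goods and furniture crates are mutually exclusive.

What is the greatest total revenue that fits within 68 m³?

18054

Taking the top-ratio shipments first gives steel fittings + auto components + plastic granulate + electronics pallets + bottled goods + packaged food + cable drums + pipe sections for 17911 (60 m³).
The 9 m³ tied up in cable drums is better spent on medical supplies — total rises to 18054 (65 m³).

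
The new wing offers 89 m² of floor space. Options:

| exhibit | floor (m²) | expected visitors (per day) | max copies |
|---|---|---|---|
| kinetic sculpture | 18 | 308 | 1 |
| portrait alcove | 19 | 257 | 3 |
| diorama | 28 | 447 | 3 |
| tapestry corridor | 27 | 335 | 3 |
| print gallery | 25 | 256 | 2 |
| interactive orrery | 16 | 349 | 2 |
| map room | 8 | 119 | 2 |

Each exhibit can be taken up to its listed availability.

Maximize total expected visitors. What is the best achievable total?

Ranking by ratio (expected visitors/m²): interactive orrery 21.81, kinetic sculpture 17.11, diorama 15.96, map room 14.88.
Filling by ratio: kinetic sculpture + diorama + 2×interactive orrery + map room for 1572, with 3 m² left unused.
Dropping kinetic sculpture and map room frees 26 m²; slotting in diorama (28 m²) lifts the total to 1592 at 88 m².
That's the maximum — no swap from here does better than 1592.

1592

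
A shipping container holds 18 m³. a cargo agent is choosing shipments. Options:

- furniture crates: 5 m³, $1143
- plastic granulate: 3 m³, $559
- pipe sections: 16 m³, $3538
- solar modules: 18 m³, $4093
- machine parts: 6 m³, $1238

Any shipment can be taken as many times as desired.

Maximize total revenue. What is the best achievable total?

Greedy by ratio would take 3×furniture crates + plastic granulate: 18 m³ used, total 3988.
Replace 3×furniture crates and plastic granulate with solar modules: the trade gains 105 net, giving 4093 at 18 m³.
No other feasible combination exceeds 4093.

4093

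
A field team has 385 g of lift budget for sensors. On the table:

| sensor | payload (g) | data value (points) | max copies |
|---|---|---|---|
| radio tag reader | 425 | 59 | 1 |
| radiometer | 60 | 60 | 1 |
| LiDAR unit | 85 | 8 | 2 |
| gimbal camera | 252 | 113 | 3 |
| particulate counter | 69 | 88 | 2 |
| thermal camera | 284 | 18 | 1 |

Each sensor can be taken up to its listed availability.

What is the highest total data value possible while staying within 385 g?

Greedy by ratio would take radiometer + 2×LiDAR unit + 2×particulate counter: 368 g used, total 252.
Replace 2×LiDAR unit and particulate counter with gimbal camera: the trade gains 9 net, giving 261 at 381 g.
That's the maximum — no swap from here does better than 261.

261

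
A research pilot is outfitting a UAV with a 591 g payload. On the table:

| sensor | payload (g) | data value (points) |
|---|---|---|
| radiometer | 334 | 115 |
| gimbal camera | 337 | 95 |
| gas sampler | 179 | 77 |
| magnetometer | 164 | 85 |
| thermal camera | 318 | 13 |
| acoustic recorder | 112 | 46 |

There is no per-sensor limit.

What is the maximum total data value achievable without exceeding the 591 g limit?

A density-first pass picks 3×magnetometer — 255 at 492 g.
The 164 g tied up in magnetometer is better spent on 2×acoustic recorder — total rises to 262 (552 g).
Every other selection either busts 591 g or fails to beat 262.

262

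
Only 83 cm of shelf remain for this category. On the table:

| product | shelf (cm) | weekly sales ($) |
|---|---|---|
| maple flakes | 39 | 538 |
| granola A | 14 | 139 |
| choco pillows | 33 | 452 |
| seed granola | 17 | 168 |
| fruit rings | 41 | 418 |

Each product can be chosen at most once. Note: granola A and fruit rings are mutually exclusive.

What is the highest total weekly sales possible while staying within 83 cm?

990

Maple flakes + choco pillows uses 72 of the 83 cm and totals 990.
Next best is maple flakes + fruit rings at 956 (80 cm) — short by 34.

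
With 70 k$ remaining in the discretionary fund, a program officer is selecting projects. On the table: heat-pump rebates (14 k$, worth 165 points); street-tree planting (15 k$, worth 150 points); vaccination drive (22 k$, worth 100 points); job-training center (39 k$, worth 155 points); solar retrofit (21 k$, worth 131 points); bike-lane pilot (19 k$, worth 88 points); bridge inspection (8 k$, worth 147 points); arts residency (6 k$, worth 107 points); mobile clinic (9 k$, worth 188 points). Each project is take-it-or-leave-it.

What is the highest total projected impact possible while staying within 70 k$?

By projected impact per k$: mobile clinic 20.89, bridge inspection 18.38, arts residency 17.83, heat-pump rebates 11.79 lead.
A density-first pass picks heat-pump rebates + street-tree planting + bridge inspection + arts residency + mobile clinic — 757 at 52 k$.
Replace arts residency with solar retrofit: the trade gains 24 net, giving 781 at 67 k$.

781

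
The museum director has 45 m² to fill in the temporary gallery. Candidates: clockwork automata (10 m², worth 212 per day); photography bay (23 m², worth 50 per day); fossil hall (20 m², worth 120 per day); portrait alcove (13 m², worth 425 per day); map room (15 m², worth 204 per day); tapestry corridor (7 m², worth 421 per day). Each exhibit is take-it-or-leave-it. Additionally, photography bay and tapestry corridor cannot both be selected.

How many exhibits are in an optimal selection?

4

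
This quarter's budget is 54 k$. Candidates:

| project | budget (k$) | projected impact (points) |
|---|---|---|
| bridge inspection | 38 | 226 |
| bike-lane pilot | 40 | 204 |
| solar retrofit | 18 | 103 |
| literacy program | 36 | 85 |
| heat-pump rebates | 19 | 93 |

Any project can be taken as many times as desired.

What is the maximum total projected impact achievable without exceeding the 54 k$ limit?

309

By projected impact per k$: bridge inspection 5.95, solar retrofit 5.72, bike-lane pilot 5.10, heat-pump rebates 4.89 lead.
The ratio heuristic lands on bridge inspection (226) but leaves 16 k$ idle.
Dropping bridge inspection frees 38 k$; slotting in 3×solar retrofit (54 k$) lifts the total to 309 at 54 k$.
That's the maximum — no swap from here does better than 309.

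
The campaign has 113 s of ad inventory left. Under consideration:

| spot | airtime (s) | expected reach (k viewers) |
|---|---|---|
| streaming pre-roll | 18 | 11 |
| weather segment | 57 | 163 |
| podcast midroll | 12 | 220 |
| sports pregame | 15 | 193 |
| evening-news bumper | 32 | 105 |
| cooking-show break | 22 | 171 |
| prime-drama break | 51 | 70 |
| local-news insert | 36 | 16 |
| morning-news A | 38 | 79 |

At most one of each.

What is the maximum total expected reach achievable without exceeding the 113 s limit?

By expected reach per s: podcast midroll 18.33, sports pregame 12.87, cooking-show break 7.77 lead.
A density-first pass picks streaming pre-roll + podcast midroll + sports pregame + evening-news bumper + cooking-show break — 700 at 99 s.
Replace streaming pre-roll and evening-news bumper with weather segment: the trade gains 47 net, giving 747 at 106 s.
The closest alternative, streaming pre-roll + podcast midroll + sports pregame + evening-news bumper + cooking-show break, reaches only 700.

747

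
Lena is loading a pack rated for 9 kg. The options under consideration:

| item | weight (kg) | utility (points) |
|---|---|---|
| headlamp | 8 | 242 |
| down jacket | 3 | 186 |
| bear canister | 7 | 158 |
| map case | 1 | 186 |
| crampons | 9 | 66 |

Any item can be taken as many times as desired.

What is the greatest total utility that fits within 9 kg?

1674

By utility per kg: map case 186.00, down jacket 62.00, headlamp 30.25 lead.
The ratio ordering already packs tightly: 9×map case, 9 kg, 1674.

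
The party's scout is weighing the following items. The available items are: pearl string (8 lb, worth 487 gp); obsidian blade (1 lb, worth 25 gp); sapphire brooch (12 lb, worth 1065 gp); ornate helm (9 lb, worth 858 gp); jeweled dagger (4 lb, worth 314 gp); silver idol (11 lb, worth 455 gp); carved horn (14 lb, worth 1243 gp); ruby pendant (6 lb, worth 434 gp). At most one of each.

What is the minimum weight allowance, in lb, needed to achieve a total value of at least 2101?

Minimise lb subject to total value ≥ 2101.
ornate helm + carved horn: 2101 value at 23 lb.
No combination under 23 lb hits 2101.

23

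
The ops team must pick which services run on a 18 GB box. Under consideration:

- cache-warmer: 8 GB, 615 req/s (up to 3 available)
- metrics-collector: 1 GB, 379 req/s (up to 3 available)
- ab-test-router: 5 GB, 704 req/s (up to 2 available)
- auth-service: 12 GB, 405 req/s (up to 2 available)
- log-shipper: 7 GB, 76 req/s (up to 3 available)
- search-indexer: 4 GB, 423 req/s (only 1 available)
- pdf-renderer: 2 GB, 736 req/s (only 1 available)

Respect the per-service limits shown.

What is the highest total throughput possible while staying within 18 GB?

3325

Greedy by ratio would take 3×metrics-collector + 2×ab-test-router + pdf-renderer: 15 GB used, total 3281.
Replace metrics-collector with search-indexer: the trade gains 44 net, giving 3325 at 18 GB.
Every other selection either busts 18 GB or exceeds an availability limit or fails to beat 3325.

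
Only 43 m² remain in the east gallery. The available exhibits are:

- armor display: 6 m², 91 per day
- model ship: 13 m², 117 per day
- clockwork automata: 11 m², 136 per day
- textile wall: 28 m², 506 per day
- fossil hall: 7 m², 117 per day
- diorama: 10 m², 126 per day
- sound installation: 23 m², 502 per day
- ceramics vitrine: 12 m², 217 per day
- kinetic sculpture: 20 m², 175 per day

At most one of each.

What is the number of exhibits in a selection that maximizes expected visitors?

3

Optimal total is 836.
fossil hall + sound installation + ceramics vitrine hits 836 at 42 m².
All optima have 3 exhibits.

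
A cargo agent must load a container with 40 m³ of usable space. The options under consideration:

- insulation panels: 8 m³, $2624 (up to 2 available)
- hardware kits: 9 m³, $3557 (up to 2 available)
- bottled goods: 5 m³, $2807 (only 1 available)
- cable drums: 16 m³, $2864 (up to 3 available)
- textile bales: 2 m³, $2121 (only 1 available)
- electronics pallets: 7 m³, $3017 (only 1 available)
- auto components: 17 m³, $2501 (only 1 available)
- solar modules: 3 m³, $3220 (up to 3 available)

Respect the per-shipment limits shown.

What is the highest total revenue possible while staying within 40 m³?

23786

Insulation panels + hardware kits + bottled goods + textile bales + electronics pallets + 3×solar modules uses 40 of the 40 m³ and totals 23786.
That's the maximum — no swap from here does better than 23786.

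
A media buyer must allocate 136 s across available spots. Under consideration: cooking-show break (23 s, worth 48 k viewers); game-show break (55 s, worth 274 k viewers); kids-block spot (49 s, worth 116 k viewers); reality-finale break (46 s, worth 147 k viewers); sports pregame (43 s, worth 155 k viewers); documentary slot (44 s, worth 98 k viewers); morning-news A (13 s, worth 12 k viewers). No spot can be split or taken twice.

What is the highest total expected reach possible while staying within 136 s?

Ranking by ratio (expected reach/s): game-show break 4.98, sports pregame 3.60, reality-finale break 3.20.
The ratio ordering already packs tightly: cooking-show break + game-show break + sports pregame + morning-news A, 134 s, 489.
An exhaustive check of the 128 subsets confirms 489.

489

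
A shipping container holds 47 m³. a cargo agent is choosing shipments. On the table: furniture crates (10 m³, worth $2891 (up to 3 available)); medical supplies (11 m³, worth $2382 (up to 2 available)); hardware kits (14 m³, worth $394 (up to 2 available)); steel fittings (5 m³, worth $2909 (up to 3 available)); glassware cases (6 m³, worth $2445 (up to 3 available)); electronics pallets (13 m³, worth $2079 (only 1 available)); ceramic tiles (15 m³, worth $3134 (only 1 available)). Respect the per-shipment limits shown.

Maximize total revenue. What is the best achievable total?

A density-first pass picks furniture crates + 3×steel fittings + 3×glassware cases — 18953 at 43 m³.
Dropping glassware cases frees 6 m³; slotting in furniture crates (10 m³) lifts the total to 19399 at 47 m³.
Nothing else within 47 m³ beats 19399.

19399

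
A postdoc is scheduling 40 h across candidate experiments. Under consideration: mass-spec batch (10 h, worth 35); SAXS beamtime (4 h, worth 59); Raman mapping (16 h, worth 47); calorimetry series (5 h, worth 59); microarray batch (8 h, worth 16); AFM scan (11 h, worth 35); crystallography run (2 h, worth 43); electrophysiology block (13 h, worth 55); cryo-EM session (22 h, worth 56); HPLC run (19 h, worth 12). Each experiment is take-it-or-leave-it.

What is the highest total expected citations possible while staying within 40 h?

263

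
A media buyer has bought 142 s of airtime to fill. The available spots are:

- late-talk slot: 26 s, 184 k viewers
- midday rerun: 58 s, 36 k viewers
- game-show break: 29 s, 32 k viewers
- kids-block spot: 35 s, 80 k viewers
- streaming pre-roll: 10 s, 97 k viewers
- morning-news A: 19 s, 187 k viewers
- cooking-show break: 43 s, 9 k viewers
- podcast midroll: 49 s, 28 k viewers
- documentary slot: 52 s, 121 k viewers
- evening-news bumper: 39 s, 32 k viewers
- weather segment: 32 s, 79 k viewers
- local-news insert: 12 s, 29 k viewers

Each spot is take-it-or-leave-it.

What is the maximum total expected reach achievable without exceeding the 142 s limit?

669

A density-first pass picks late-talk slot + kids-block spot + streaming pre-roll + morning-news A + weather segment + local-news insert — 656 at 134 s.
The 44 s tied up in weather segment and local-news insert is better spent on documentary slot — total rises to 669 (142 s).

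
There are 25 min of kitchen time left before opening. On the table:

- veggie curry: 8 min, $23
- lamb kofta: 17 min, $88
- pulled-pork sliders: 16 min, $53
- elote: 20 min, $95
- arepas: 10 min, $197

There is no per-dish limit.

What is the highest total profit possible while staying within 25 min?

Taking 2×arepas: 20 min used, 394 in profit.
That's the maximum — no swap from here does better than 394.

394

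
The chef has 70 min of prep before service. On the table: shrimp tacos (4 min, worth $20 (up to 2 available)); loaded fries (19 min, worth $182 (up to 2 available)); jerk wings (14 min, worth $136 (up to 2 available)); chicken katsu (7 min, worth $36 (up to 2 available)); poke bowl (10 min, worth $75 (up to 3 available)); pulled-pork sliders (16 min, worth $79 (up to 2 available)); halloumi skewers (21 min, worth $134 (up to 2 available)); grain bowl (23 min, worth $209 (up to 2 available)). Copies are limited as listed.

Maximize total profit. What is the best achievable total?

Greedy by ratio would take shrimp tacos + 2×loaded fries + 2×jerk wings: 70 min used, total 656.
The 23 min tied up in shrimp tacos and loaded fries is better spent on grain bowl — total rises to 663 (70 min).
Every other selection either busts 70 min or exceeds an availability limit or fails to beat 663.

663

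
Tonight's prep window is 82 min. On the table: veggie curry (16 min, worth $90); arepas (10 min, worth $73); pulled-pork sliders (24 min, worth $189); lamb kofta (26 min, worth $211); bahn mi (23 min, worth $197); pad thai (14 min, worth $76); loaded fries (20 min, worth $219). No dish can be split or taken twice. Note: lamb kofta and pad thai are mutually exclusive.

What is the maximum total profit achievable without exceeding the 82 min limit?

700

Taking arepas + lamb kofta + bahn mi + loaded fries: 79 min used, 700 in profit.
Runner-up arepas + pulled-pork sliders + lamb kofta + loaded fries tops out at 692.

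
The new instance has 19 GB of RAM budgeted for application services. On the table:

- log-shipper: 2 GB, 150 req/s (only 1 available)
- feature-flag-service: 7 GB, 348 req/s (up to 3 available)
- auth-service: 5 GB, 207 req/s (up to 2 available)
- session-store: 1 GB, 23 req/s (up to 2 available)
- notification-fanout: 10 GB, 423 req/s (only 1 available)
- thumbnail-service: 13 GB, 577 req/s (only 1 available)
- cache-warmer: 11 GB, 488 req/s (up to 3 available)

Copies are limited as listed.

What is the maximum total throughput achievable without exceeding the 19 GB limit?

Ranking by ratio (throughput/GB): log-shipper 75.00, feature-flag-service 49.71, thumbnail-service 44.38, cache-warmer 44.36.
A density-first pass picks log-shipper + 2×feature-flag-service + 2×session-store — 892 at 18 GB.
Replace feature-flag-service and 2×session-store with notification-fanout: the trade gains 29 net, giving 921 at 19 GB.
That's the maximum — no swap from here does better than 921.

921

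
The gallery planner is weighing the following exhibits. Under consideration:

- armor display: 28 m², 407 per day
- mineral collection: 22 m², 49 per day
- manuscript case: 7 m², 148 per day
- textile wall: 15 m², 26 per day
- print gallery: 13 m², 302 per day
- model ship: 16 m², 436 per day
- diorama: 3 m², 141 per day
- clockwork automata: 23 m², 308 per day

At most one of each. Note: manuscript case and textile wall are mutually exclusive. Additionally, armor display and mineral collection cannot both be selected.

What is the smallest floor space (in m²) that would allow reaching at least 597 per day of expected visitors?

Need the lightest bundle worth ≥ 597.
Taking manuscript case + model ship + diorama gives 725 (≥ 597) for 26 m².
Any bundle with less than 26 m² falls short of 597.

26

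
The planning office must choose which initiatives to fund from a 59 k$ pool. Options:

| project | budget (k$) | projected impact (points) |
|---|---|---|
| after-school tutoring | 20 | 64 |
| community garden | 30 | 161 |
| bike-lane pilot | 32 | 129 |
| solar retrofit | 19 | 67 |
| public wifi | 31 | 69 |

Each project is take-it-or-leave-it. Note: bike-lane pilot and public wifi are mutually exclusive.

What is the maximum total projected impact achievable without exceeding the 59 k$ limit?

Taking community garden + solar retrofit: 49 k$ used, 228 in projected impact.
No other feasible combination exceeds 228.

228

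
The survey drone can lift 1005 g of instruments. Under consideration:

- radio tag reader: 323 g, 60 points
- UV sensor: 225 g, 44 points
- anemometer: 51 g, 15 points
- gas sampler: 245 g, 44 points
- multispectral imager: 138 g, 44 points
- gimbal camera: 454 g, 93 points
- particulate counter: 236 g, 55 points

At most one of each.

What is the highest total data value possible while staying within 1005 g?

218

Density check — multispectral imager 0.32, anemometer 0.29, particulate counter 0.23 are the best per g.
The ratio heuristic lands on anemometer + multispectral imager + gimbal camera + particulate counter (207) but leaves 126 g idle.
Dropping gimbal camera frees 454 g; slotting in radio tag reader + UV sensor (548 g) lifts the total to 218 at 973 g.
Radio tag reader + anemometer + gas sampler + multispectral imager + particulate counter (993 g) also reaches 218 — a tie, but nothing goes higher.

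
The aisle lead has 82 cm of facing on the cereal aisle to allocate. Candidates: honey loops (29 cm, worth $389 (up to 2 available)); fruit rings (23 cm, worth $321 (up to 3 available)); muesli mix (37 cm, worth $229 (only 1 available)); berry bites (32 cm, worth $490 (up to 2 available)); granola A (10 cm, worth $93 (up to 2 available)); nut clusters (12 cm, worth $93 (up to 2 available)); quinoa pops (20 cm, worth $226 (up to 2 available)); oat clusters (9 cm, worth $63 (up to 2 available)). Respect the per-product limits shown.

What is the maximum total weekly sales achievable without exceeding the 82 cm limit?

1132

Density check — berry bites 15.31, fruit rings 13.96, honey loops 13.41 are the best per cm.
Filling by ratio: 2×berry bites + granola A for 1073, with 8 cm left unused.
The 42 cm tied up in berry bites and granola A is better spent on 2×fruit rings — total rises to 1132 (78 cm).
Nothing else within 82 cm beats 1132.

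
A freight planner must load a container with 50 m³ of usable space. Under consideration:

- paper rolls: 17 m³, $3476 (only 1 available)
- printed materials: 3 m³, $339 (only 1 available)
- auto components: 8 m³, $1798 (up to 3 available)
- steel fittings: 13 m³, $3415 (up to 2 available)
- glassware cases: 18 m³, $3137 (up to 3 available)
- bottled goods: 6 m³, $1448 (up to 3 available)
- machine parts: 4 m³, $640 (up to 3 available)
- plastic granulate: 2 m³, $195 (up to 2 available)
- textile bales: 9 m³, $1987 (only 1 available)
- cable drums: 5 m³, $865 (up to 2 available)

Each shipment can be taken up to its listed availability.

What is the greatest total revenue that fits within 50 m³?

Greedy by ratio would take 2×steel fittings + 3×bottled goods + cable drums: 49 m³ used, total 12039.
Replace 3×bottled goods and cable drums with 3×auto components: the trade gains 185 net, giving 12224 at 50 m³.
No other feasible combination exceeds 12224.

12224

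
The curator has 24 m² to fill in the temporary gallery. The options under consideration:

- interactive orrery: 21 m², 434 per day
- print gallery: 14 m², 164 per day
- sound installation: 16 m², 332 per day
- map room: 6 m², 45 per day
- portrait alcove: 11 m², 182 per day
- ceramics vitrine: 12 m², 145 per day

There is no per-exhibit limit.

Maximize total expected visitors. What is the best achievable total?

434

The ratio heuristic lands on sound installation + map room (377) but leaves 2 m² idle.
The 22 m² tied up in sound installation and map room is better spent on interactive orrery — total rises to 434 (21 m²).
Nothing else within 24 m² beats 434.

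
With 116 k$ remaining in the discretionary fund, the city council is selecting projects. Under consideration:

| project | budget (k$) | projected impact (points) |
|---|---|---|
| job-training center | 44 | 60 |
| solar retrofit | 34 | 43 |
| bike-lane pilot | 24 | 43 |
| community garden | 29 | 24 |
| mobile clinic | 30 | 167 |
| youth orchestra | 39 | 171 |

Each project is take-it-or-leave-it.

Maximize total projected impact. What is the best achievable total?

398

Density check — mobile clinic 5.57, youth orchestra 4.38, bike-lane pilot 1.79, job-training center 1.36 are the best per k$.
Filling by ratio: bike-lane pilot + mobile clinic + youth orchestra for 381, with 23 k$ left unused.
The 24 k$ tied up in bike-lane pilot is better spent on job-training center — total rises to 398 (113 k$).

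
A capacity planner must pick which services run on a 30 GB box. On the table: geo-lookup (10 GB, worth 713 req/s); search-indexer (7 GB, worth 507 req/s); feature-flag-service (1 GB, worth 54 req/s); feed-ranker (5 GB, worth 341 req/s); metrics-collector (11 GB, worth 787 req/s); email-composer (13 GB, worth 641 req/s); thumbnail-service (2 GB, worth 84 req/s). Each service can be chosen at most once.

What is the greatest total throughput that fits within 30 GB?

2091

Density check — search-indexer 72.43, metrics-collector 71.55, geo-lookup 71.30, feed-ranker 68.20 are the best per GB.
The ratio heuristic lands on geo-lookup + search-indexer + feature-flag-service + metrics-collector (2061) but leaves 1 GB idle.
Replace feature-flag-service with thumbnail-service: the trade gains 30 net, giving 2091 at 30 GB.
Runner-up geo-lookup + search-indexer + feature-flag-service + metrics-collector tops out at 2061.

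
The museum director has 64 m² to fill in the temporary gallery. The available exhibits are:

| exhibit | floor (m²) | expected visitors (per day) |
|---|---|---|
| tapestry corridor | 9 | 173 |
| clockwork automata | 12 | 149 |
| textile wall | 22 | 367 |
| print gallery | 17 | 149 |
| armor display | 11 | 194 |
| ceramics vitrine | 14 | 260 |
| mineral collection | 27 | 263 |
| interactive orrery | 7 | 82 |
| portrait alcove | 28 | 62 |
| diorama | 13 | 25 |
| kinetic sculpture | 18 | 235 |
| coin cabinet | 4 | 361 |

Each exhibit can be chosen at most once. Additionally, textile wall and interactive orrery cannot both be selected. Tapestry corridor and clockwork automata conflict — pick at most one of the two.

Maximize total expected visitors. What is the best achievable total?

1355

Density check — coin cabinet 90.25, tapestry corridor 19.22, ceramics vitrine 18.57 are the best per m².
The ratio ordering already packs tightly: tapestry corridor + textile wall + armor display + ceramics vitrine + coin cabinet, 60 m², 1355.
The closest alternative, clockwork automata + textile wall + armor display + ceramics vitrine + coin cabinet, reaches only 1331.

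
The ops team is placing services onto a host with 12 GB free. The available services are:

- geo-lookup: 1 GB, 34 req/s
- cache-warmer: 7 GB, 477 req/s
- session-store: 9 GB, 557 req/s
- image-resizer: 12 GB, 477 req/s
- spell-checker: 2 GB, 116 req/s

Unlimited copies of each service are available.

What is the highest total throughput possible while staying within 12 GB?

743

Ranking by ratio (throughput/GB): cache-warmer 68.14, session-store 61.89, spell-checker 58.00.
Taking geo-lookup + cache-warmer + 2×spell-checker: 12 GB used, 743 in throughput.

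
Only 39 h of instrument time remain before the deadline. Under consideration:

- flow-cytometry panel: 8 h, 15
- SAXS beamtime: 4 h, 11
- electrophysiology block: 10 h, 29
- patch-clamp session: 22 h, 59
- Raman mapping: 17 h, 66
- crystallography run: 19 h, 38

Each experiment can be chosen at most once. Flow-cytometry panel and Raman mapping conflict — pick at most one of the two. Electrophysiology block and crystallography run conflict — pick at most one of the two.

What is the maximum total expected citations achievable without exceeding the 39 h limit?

125

Taking patch-clamp session + Raman mapping: 39 h used, 125 in expected citations.
The closest alternative, SAXS beamtime + electrophysiology block + Raman mapping, reaches only 106.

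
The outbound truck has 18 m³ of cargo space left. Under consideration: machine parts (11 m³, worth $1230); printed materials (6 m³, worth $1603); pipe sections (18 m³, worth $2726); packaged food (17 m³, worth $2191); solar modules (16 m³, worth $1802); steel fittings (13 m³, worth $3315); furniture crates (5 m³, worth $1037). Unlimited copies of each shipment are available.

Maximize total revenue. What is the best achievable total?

3×printed materials uses 18 of the 18 m³ and totals 4809.
No other feasible combination exceeds 4809.

4809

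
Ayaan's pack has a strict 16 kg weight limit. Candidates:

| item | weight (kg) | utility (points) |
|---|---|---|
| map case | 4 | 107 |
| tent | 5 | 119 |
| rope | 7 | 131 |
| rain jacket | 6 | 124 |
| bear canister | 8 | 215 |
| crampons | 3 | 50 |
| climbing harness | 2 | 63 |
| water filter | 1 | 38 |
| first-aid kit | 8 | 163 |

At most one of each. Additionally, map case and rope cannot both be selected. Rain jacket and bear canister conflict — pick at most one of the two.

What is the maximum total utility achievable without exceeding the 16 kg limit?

435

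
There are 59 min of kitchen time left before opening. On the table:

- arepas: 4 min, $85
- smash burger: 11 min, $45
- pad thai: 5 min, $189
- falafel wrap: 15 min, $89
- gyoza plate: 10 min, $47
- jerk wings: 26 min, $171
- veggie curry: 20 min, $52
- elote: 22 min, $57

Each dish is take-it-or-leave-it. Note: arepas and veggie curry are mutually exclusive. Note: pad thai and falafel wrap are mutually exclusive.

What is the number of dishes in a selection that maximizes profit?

5

Best achievable profit is 537.
For example arepas + smash burger + pad thai + gyoza plate + jerk wings achieves it, using 56 min.
Any selection reaching 537 contains exactly 5 dishes.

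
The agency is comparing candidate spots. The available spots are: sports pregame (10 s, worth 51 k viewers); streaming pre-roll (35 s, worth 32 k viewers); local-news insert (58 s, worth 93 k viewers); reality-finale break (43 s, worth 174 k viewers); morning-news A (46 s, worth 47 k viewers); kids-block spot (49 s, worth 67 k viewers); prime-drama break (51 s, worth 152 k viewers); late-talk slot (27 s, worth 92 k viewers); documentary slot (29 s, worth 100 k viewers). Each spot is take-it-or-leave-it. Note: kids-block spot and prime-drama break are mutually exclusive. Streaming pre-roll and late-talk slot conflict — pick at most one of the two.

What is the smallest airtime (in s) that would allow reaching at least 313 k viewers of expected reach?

Minimise s subject to total expected reach ≥ 313.
sports pregame + reality-finale break + late-talk slot reaches 317 using 80 s.
Below 80 s the best achievable stays under 313.

80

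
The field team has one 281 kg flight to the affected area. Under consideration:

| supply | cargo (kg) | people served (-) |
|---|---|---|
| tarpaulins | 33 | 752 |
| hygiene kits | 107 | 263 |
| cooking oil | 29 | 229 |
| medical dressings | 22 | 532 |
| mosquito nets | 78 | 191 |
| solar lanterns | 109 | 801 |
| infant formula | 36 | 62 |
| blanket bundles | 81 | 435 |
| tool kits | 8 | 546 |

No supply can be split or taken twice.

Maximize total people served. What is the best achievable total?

By people served per kg: tool kits 68.25, medical dressings 24.18, tarpaulins 22.79, cooking oil 7.90 lead.
A density-first pass picks tarpaulins + cooking oil + medical dressings + mosquito nets + solar lanterns + tool kits — 3051 at 279 kg.
The 107 kg tied up in cooking oil and mosquito nets is better spent on blanket bundles — total rises to 3066 (253 kg).
The closest alternative, tarpaulins + cooking oil + medical dressings + mosquito nets + solar lanterns + tool kits, reaches only 3051.

3066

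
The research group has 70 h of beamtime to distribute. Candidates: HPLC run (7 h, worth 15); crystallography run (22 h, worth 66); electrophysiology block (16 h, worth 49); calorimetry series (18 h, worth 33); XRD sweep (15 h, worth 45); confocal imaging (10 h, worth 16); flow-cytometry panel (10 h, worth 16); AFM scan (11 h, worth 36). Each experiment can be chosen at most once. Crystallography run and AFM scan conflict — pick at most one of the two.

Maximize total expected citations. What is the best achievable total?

191

Best packing: HPLC run + crystallography run + electrophysiology block + XRD sweep + confocal imaging — 70 h, 191 total.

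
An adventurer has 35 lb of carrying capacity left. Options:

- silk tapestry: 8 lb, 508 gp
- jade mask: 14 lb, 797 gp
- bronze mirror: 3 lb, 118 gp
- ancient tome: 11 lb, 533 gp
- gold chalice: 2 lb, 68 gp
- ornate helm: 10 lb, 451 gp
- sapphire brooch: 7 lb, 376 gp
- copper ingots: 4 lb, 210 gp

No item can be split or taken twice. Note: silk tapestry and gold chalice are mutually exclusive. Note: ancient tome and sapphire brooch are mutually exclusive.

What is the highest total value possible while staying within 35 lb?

1891

Best packing: silk tapestry + jade mask + sapphire brooch + copper ingots — 33 lb, 1891 total.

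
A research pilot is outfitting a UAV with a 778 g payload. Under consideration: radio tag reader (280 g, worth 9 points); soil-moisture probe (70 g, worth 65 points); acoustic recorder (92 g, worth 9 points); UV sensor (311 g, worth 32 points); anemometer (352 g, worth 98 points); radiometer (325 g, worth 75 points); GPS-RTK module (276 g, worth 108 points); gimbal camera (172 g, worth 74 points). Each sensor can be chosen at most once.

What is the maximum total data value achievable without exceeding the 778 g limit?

271

A density-first pass picks soil-moisture probe + acoustic recorder + GPS-RTK module + gimbal camera — 256 at 610 g.
Replace acoustic recorder and gimbal camera with anemometer: the trade gains 15 net, giving 271 at 698 g.
No other feasible combination exceeds 271.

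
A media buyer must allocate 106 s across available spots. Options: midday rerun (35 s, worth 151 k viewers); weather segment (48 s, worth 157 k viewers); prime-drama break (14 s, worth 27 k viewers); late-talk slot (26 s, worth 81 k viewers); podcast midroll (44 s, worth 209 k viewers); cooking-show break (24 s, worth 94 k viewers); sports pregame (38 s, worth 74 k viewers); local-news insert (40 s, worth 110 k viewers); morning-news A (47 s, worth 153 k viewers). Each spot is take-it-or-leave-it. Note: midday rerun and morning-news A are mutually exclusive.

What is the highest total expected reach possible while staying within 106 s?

Best packing: midday rerun + podcast midroll + cooking-show break — 103 s, 454 total.
The closest alternative, midday rerun + late-talk slot + podcast midroll, reaches only 441.

454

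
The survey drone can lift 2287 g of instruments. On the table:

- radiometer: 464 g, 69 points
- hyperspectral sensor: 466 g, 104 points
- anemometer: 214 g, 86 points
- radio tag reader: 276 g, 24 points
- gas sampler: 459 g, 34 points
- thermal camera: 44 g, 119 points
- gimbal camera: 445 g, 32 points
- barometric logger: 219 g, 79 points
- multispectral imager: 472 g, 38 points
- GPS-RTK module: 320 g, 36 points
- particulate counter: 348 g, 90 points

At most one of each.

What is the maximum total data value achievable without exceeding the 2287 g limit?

585

Taking the top-ratio sensors first gives radiometer + hyperspectral sensor + anemometer + thermal camera + barometric logger + GPS-RTK module + particulate counter for 583 (2075 g).
The 320 g tied up in GPS-RTK module is better spent on multispectral imager — total rises to 585 (2227 g).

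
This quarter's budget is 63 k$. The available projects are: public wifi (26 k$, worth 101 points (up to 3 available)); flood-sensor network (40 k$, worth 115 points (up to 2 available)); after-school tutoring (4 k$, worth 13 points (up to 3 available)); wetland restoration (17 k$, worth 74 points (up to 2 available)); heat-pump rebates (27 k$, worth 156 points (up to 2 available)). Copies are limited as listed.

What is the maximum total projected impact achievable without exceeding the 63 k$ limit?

338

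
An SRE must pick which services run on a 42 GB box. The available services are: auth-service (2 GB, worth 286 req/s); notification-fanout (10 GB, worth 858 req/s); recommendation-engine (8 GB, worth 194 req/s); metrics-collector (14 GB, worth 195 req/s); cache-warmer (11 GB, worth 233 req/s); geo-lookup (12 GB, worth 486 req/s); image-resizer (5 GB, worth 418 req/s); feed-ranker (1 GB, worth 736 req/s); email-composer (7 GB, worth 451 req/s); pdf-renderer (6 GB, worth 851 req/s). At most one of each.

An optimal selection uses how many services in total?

Optimal total is 3833.
One optimal bundle: auth-service + notification-fanout + cache-warmer + image-resizer + feed-ranker + email-composer + pdf-renderer (42 GB).
Any selection reaching 3833 contains exactly 7 services.

7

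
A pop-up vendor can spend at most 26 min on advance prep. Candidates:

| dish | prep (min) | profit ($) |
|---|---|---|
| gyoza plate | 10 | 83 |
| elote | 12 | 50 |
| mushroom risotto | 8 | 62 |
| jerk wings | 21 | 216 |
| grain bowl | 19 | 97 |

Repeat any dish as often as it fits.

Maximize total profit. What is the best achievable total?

Taking jerk wings: 21 min used, 216 in profit.
The spare 5 min is too small for any remaining dish, and no exchange beats 216.

216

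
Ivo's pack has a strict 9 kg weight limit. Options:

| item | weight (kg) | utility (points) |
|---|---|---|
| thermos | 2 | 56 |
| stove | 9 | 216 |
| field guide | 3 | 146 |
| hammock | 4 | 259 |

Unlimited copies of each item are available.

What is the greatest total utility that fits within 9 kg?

Best packing: 2×hammock — 8 kg, 518 total.
Every other selection either busts 9 kg or fails to beat 518.

518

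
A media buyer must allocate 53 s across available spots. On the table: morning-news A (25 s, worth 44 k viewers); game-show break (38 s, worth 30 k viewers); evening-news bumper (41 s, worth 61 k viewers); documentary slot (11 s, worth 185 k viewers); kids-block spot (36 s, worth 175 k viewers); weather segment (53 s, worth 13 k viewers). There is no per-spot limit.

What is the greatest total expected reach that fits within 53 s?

4×documentary slot uses 44 of the 53 s and totals 740.
The spare 9 s is too small for any remaining spot, and no exchange beats 740.

740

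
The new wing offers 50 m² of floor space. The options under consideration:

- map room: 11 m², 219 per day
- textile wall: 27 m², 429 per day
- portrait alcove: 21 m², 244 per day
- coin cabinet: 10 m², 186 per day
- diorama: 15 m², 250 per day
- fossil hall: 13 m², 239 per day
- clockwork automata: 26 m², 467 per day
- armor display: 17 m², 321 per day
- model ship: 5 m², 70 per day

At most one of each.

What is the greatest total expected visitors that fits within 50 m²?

By expected visitors per m²: map room 19.91, armor display 18.88, coin cabinet 18.60 lead.
The ratio heuristic lands on map room + coin cabinet + armor display + model ship (796) but leaves 7 m² idle.
But map room + fossil hall + clockwork automata fits in 50 m² and reaches 925.
Every other selection either busts 50 m² or fails to beat 925.

925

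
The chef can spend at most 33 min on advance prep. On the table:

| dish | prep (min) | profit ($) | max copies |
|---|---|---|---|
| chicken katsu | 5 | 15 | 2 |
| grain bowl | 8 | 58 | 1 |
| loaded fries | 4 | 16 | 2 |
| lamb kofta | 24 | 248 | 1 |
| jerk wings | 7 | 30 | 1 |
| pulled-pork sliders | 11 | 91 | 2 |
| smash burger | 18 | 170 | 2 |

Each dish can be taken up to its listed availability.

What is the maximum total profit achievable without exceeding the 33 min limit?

Best packing: grain bowl + lamb kofta — 32 min, 306 total.

306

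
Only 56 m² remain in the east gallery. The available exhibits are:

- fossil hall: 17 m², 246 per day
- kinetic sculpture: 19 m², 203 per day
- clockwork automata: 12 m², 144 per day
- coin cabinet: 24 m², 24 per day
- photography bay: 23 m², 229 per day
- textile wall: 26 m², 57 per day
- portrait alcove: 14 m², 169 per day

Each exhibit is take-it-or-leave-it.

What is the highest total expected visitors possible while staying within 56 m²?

644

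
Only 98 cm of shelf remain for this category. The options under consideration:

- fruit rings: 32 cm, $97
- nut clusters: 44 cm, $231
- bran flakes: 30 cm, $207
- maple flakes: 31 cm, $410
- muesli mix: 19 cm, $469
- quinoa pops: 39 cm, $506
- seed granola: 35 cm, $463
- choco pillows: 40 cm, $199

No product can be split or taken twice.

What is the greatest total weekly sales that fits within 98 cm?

1438

Density check — muesli mix 24.68, seed granola 13.23, maple flakes 13.23, quinoa pops 12.97 are the best per cm.
Taking the top-ratio products first gives maple flakes + muesli mix + seed granola for 1342 (85 cm).
The 31 cm tied up in maple flakes is better spent on quinoa pops — total rises to 1438 (93 cm).
Every other selection either busts 98 cm or fails to beat 1438.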